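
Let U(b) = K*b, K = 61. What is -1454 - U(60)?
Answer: -5114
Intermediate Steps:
U(b) = 61*b
-1454 - U(60) = -1454 - 61*60 = -1454 - 1*3660 = -1454 - 3660 = -5114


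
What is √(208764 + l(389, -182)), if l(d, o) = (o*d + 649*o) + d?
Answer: 7*√413 ≈ 142.26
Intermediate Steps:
l(d, o) = d + 649*o + d*o (l(d, o) = (d*o + 649*o) + d = (649*o + d*o) + d = d + 649*o + d*o)
√(208764 + l(389, -182)) = √(208764 + (389 + 649*(-182) + 389*(-182))) = √(208764 + (389 - 118118 - 70798)) = √(208764 - 188527) = √20237 = 7*√413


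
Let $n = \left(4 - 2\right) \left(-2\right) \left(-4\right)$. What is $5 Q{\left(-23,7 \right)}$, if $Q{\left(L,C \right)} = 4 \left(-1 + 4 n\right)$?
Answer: $1260$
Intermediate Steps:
$n = 16$ ($n = 2 \left(-2\right) \left(-4\right) = \left(-4\right) \left(-4\right) = 16$)
$Q{\left(L,C \right)} = 252$ ($Q{\left(L,C \right)} = 4 \left(-1 + 4 \cdot 16\right) = 4 \left(-1 + 64\right) = 4 \cdot 63 = 252$)
$5 Q{\left(-23,7 \right)} = 5 \cdot 252 = 1260$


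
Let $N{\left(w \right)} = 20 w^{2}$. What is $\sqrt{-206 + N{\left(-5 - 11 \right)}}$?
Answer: $3 \sqrt{546} \approx 70.1$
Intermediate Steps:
$\sqrt{-206 + N{\left(-5 - 11 \right)}} = \sqrt{-206 + 20 \left(-5 - 11\right)^{2}} = \sqrt{-206 + 20 \left(-16\right)^{2}} = \sqrt{-206 + 20 \cdot 256} = \sqrt{-206 + 5120} = \sqrt{4914} = 3 \sqrt{546}$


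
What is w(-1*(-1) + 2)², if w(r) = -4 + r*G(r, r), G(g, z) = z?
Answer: 25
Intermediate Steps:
w(r) = -4 + r² (w(r) = -4 + r*r = -4 + r²)
w(-1*(-1) + 2)² = (-4 + (-1*(-1) + 2)²)² = (-4 + (1 + 2)²)² = (-4 + 3²)² = (-4 + 9)² = 5² = 25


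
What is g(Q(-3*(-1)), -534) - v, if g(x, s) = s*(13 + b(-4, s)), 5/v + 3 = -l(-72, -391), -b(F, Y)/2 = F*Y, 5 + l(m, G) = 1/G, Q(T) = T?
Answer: 1780779643/783 ≈ 2.2743e+6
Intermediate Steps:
l(m, G) = -5 + 1/G
b(F, Y) = -2*F*Y
v = 1955/783 (v = 5/(-3 - (-5 + 1/(-391))) = 5/(-3 - (-5 - 1/391)) = 5/(-3 - 1*(-1956/391)) = 5/(-3 + 1956/391) = 5/(783/391) = 5*(391/783) = 1955/783 ≈ 2.4968)
g(x, s) = s*(13 + 8*s) (g(x, s) = s*(13 - 2*(-4)*s) = s*(13 + 8*s))
g(Q(-3*(-1)), -534) - v = -534*(13 + 8*(-534)) - 1*1955/783 = -534*(13 - 4272) - 1955/783 = -534*(-4259) - 1955/783 = 2274306 - 1955/783 = 1780779643/783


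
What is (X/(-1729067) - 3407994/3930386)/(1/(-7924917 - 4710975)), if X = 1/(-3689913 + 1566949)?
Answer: 19759192472953678167754839/1803431574633843871 ≈ 1.0956e+7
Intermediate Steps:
X = -1/2122964 (X = 1/(-2122964) = -1/2122964 ≈ -4.7104e-7)
(X/(-1729067) - 3407994/3930386)/(1/(-7924917 - 4710975)) = (-1/2122964/(-1729067) - 3407994/3930386)/(1/(-7924917 - 4710975)) = (-1/2122964*(-1/1729067) - 3407994*1/3930386)/(1/(-12635892)) = (1/3670746994588 - 1703997/1965193)/(-1/12635892) = -6254941866535003043/7213726298535375484*(-12635892) = 19759192472953678167754839/1803431574633843871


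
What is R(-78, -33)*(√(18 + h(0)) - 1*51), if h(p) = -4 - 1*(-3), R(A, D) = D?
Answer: 1683 - 33*√17 ≈ 1546.9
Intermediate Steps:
h(p) = -1 (h(p) = -4 + 3 = -1)
R(-78, -33)*(√(18 + h(0)) - 1*51) = -33*(√(18 - 1) - 1*51) = -33*(√17 - 51) = -33*(-51 + √17) = 1683 - 33*√17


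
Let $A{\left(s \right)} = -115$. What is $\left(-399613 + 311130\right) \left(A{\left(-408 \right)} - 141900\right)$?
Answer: $12565913245$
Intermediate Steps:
$\left(-399613 + 311130\right) \left(A{\left(-408 \right)} - 141900\right) = \left(-399613 + 311130\right) \left(-115 - 141900\right) = \left(-88483\right) \left(-142015\right) = 12565913245$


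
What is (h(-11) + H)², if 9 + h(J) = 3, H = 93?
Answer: 7569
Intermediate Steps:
h(J) = -6 (h(J) = -9 + 3 = -6)
(h(-11) + H)² = (-6 + 93)² = 87² = 7569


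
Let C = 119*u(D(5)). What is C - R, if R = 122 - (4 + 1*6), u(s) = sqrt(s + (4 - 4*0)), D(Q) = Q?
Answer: 245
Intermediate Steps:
u(s) = sqrt(4 + s) (u(s) = sqrt(s + (4 + 0)) = sqrt(s + 4) = sqrt(4 + s))
C = 357 (C = 119*sqrt(4 + 5) = 119*sqrt(9) = 119*3 = 357)
R = 112 (R = 122 - (4 + 6) = 122 - 1*10 = 122 - 10 = 112)
C - R = 357 - 1*112 = 357 - 112 = 245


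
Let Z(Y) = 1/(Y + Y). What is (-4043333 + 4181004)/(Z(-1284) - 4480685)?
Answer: -353539128/11506399081 ≈ -0.030725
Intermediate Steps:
Z(Y) = 1/(2*Y)
(-4043333 + 4181004)/(Z(-1284) - 4480685) = (-4043333 + 4181004)/((1/2)/(-1284) - 4480685) = 137671/((1/2)*(-1/1284) - 4480685) = 137671/(-1/2568 - 4480685) = 137671/(-11506399081/2568) = 137671*(-2568/11506399081) = -353539128/11506399081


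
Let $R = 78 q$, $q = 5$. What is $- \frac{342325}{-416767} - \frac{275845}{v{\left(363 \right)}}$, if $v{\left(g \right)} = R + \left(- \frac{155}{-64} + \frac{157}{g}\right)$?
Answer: $- \frac{4772268783245}{6804554809} \approx -701.33$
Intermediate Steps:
$R = 390$ ($R = 78 \cdot 5 = 390$)
$v{\left(g \right)} = \frac{25115}{64} + \frac{157}{g}$ ($v{\left(g \right)} = 390 + \left(- \frac{155}{-64} + \frac{157}{g}\right) = 390 + \left(\left(-155\right) \left(- \frac{1}{64}\right) + \frac{157}{g}\right) = 390 + \left(\frac{155}{64} + \frac{157}{g}\right) = \frac{25115}{64} + \frac{157}{g}$)
$- \frac{342325}{-416767} - \frac{275845}{v{\left(363 \right)}} = - \frac{342325}{-416767} - \frac{275845}{\frac{25115}{64} + \frac{157}{363}} = \left(-342325\right) \left(- \frac{1}{416767}\right) - \frac{275845}{\frac{25115}{64} + 157 \cdot \frac{1}{363}} = \frac{342325}{416767} - \frac{275845}{\frac{25115}{64} + \frac{157}{363}} = \frac{342325}{416767} - \frac{275845}{\frac{9126793}{23232}} = \frac{342325}{416767} - \frac{149033280}{212251} = - \frac{4772268783245}{6804554809}$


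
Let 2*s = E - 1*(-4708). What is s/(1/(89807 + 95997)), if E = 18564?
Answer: 2162015344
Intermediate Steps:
s = 11636 (s = (18564 - 1*(-4708))/2 = (18564 + 4708)/2 = (½)*23272 = 11636)
s/(1/(89807 + 95997)) = 11636/(1/(89807 + 95997)) = 11636/(1/185804) = 11636*185804 = 2162015344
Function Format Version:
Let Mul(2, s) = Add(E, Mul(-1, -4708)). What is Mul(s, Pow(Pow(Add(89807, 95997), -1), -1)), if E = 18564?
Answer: 2162015344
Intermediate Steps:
s = 11636 (s = Mul(Rational(1, 2), Add(18564, Mul(-1, -4708))) = Mul(Rational(1, 2), Add(18564, 4708)) = Mul(Rational(1, 2), 23272) = 11636)
Mul(s, Pow(Pow(Add(89807, 95997), -1), -1)) = Mul(11636, Pow(Pow(Add(89807, 95997), -1), -1)) = Mul(11636, Pow(Pow(185804, -1), -1)) = Mul(11636, Pow(Rational(1, 185804), -1)) = Mul(11636, 185804) = 2162015344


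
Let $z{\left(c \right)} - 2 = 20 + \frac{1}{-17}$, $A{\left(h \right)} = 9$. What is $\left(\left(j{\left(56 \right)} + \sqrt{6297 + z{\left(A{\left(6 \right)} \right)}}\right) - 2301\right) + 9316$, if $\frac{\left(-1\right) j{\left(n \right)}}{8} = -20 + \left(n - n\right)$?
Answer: $7175 + \frac{\sqrt{1826174}}{17} \approx 7254.5$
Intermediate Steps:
$j{\left(n \right)} = 160$ ($j{\left(n \right)} = - 8 \left(-20 + \left(n - n\right)\right) = - 8 \left(-20 + 0\right) = \left(-8\right) \left(-20\right) = 160$)
$z{\left(c \right)} = \frac{373}{17}$ ($z{\left(c \right)} = 2 + \left(20 + \frac{1}{-17}\right) = 2 + \left(20 - \frac{1}{17}\right) = 2 + \frac{339}{17} = \frac{373}{17}$)
$\left(\left(j{\left(56 \right)} + \sqrt{6297 + z{\left(A{\left(6 \right)} \right)}}\right) - 2301\right) + 9316 = \left(\left(160 + \sqrt{6297 + \frac{373}{17}}\right) - 2301\right) + 9316 = \left(\left(160 + \sqrt{\frac{107422}{17}}\right) - 2301\right) + 9316 = \left(\left(160 + \frac{\sqrt{1826174}}{17}\right) - 2301\right) + 9316 = \left(-2141 + \frac{\sqrt{1826174}}{17}\right) + 9316 = 7175 + \frac{\sqrt{1826174}}{17}$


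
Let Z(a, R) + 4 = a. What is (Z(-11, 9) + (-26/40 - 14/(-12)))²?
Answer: 755161/3600 ≈ 209.77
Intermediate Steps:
Z(a, R) = -4 + a
(Z(-11, 9) + (-26/40 - 14/(-12)))² = ((-4 - 11) + (-26/40 - 14/(-12)))² = (-15 + (-26*1/40 - 14*(-1/12)))² = (-15 + (-13/20 + 7/6))² = (-15 + 31/60)² = (-869/60)² = 755161/3600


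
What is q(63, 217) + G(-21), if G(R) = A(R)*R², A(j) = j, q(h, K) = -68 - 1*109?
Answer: -9438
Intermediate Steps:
q(h, K) = -177 (q(h, K) = -68 - 109 = -177)
G(R) = R³ (G(R) = R*R² = R³)
q(63, 217) + G(-21) = -177 + (-21)³ = -177 - 9261 = -9438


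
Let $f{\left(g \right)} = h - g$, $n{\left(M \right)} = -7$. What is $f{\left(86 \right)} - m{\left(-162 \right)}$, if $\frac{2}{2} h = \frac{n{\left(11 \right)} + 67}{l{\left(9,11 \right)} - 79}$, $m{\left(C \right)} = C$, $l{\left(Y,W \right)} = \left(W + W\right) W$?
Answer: $\frac{12448}{163} \approx 76.368$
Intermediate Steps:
$l{\left(Y,W \right)} = 2 W^{2}$ ($l{\left(Y,W \right)} = 2 W W = 2 W^{2}$)
$h = \frac{60}{163}$ ($h = \frac{-7 + 67}{2 \cdot 11^{2} - 79} = \frac{60}{2 \cdot 121 - 79} = \frac{60}{242 - 79} = \frac{60}{163} \approx 0.3681$)
$f{\left(g \right)} = \frac{60}{163} - g$
$f{\left(86 \right)} - m{\left(-162 \right)} = \left(\frac{60}{163} - 86\right) - -162 = \left(\frac{60}{163} - 86\right) + 162 = - \frac{13958}{163} + 162 = \frac{12448}{163}$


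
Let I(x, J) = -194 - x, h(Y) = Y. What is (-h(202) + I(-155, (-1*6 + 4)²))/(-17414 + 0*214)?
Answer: 241/17414 ≈ 0.013839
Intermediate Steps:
(-h(202) + I(-155, (-1*6 + 4)²))/(-17414 + 0*214) = (-1*202 + (-194 - 1*(-155)))/(-17414 + 0*214) = (-202 + (-194 + 155))/(-17414 + 0) = (-202 - 39)/(-17414) = -241*(-1/17414) = 241/17414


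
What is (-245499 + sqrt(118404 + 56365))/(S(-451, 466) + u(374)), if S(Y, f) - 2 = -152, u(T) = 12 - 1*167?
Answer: 245499/305 - sqrt(174769)/305 ≈ 803.54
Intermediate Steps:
u(T) = -155 (u(T) = 12 - 167 = -155)
S(Y, f) = -150 (S(Y, f) = 2 - 152 = -150)
(-245499 + sqrt(118404 + 56365))/(S(-451, 466) + u(374)) = (-245499 + sqrt(118404 + 56365))/(-150 - 155) = (-245499 + sqrt(174769))/(-305) = (-245499 + sqrt(174769))*(-1/305) = 245499/305 - sqrt(174769)/305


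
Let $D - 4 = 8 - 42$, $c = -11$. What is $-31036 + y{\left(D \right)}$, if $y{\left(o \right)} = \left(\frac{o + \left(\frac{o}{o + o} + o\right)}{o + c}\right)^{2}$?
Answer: $- \frac{208671903}{6724} \approx -31034.0$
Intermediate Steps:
$D = -30$ ($D = 4 + \left(8 - 42\right) = 4 - 34 = -30$)
$y{\left(o \right)} = \frac{\left(\frac{1}{2} + 2 o\right)^{2}}{\left(-11 + o\right)^{2}}$ ($y{\left(o \right)} = \left(\frac{o + \left(\frac{o}{o + o} + o\right)}{o - 11}\right)^{2} = \left(\frac{o + \left(\frac{o}{2 o} + o\right)}{-11 + o}\right)^{2} = \left(\frac{o + \left(\frac{1}{2 o} o + o\right)}{-11 + o}\right)^{2} = \left(\frac{o + \left(\frac{1}{2} + o\right)}{-11 + o}\right)^{2} = \left(\frac{\frac{1}{2} + 2 o}{-11 + o}\right)^{2} = \frac{\left(\frac{1}{2} + 2 o\right)^{2}}{\left(-11 + o\right)^{2}}$)
$-31036 + y{\left(D \right)} = -31036 + \frac{\left(1 + 4 \left(-30\right)\right)^{2}}{4 \left(-11 - 30\right)^{2}} = -31036 + \frac{\left(1 - 120\right)^{2}}{4 \cdot 1681} = -31036 + \frac{1}{4} \left(-119\right)^{2} \cdot \frac{1}{1681} = -31036 + \frac{1}{4} \cdot 14161 \cdot \frac{1}{1681} = -31036 + \frac{14161}{6724} = - \frac{208671903}{6724}$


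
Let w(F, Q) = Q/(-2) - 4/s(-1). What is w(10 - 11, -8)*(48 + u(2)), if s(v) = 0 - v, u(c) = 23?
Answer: 0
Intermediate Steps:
s(v) = -v
w(F, Q) = -4 - Q/2 (w(F, Q) = Q/(-2) - 4/((-1*(-1))) = Q*(-½) - 4/1 = -Q/2 - 4*1 = -Q/2 - 4 = -4 - Q/2)
w(10 - 11, -8)*(48 + u(2)) = (-4 - ½*(-8))*(48 + 23) = (-4 + 4)*71 = 0*71 = 0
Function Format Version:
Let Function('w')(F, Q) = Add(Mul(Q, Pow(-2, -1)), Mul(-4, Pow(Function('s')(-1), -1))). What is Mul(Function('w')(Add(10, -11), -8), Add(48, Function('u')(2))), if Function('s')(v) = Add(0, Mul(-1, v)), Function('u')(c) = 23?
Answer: 0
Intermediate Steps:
Function('s')(v) = Mul(-1, v)
Function('w')(F, Q) = Add(-4, Mul(Rational(-1, 2), Q)) (Function('w')(F, Q) = Add(Mul(Q, Pow(-2, -1)), Mul(-4, Pow(Mul(-1, -1), -1))) = Add(Mul(Q, Rational(-1, 2)), Mul(-4, Pow(1, -1))) = Add(Mul(Rational(-1, 2), Q), Mul(-4, 1)) = Add(Mul(Rational(-1, 2), Q), -4) = Add(-4, Mul(Rational(-1, 2), Q)))
Mul(Function('w')(Add(10, -11), -8), Add(48, Function('u')(2))) = Mul(Add(-4, Mul(Rational(-1, 2), -8)), Add(48, 23)) = Mul(Add(-4, 4), 71) = Mul(0, 71) = 0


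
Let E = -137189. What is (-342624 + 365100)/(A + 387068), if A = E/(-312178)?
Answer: 7016512728/120834251293 ≈ 0.058067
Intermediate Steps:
A = 137189/312178 (A = -137189/(-312178) = -137189*(-1/312178) = 137189/312178 ≈ 0.43946)
(-342624 + 365100)/(A + 387068) = (-342624 + 365100)/(137189/312178 + 387068) = 22476/(120834251293/312178) = 22476*(312178/120834251293) = 7016512728/120834251293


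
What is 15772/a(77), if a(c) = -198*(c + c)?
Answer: -3943/7623 ≈ -0.51725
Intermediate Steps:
a(c) = -396*c
15772/a(77) = 15772/((-396*77)) = 15772/(-30492) = 15772*(-1/30492) = -3943/7623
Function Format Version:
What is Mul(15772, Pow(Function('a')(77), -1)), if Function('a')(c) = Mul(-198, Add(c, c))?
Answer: Rational(-3943, 7623) ≈ -0.51725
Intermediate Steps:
Function('a')(c) = Mul(-396, c) (Function('a')(c) = Mul(-198, Mul(2, c)) = Mul(-396, c))
Mul(15772, Pow(Function('a')(77), -1)) = Mul(15772, Pow(Mul(-396, 77), -1)) = Mul(15772, Pow(-30492, -1)) = Mul(15772, Rational(-1, 30492)) = Rational(-3943, 7623)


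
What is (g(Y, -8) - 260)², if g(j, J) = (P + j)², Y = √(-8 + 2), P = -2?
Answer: 68548 + 2096*I*√6 ≈ 68548.0 + 5134.1*I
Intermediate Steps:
Y = I*√6 (Y = √(-6) = I*√6 ≈ 2.4495*I)
g(j, J) = (-2 + j)²
(g(Y, -8) - 260)² = ((-2 + I*√6)² - 260)² = (-260 + (-2 + I*√6)²)²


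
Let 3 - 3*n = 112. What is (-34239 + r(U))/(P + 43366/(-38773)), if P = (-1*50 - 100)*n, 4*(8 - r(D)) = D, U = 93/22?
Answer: -116800599433/18591714592 ≈ -6.2824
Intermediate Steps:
n = -109/3 (n = 1 - ⅓*112 = 1 - 112/3 = -109/3 ≈ -36.333)
U = 93/22 (U = 93*(1/22) = 93/22 ≈ 4.2273)
r(D) = 8 - D/4
P = 5450 (P = (-1*50 - 100)*(-109/3) = (-50 - 100)*(-109/3) = -150*(-109/3) = 5450)
(-34239 + r(U))/(P + 43366/(-38773)) = (-34239 + (8 - ¼*93/22))/(5450 + 43366/(-38773)) = (-34239 + (8 - 93/88))/(5450 + 43366*(-1/38773)) = (-34239 + 611/88)/(5450 - 43366/38773) = -3012421/(88*211269484/38773) = -3012421/88*38773/211269484 = -116800599433/18591714592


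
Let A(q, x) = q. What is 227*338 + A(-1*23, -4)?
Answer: 76703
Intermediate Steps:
227*338 + A(-1*23, -4) = 227*338 - 1*23 = 76726 - 23 = 76703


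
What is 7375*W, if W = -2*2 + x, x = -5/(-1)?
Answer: 7375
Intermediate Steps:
x = 5 (x = -5*(-1) = 5)
W = 1 (W = -2*2 + 5 = -4 + 5 = 1)
7375*W = 7375*1 = 7375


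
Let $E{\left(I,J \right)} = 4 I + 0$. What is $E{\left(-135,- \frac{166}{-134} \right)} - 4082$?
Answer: $-4622$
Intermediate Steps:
$E{\left(I,J \right)} = 4 I$
$E{\left(-135,- \frac{166}{-134} \right)} - 4082 = 4 \left(-135\right) - 4082 = -540 - 4082 = -4622$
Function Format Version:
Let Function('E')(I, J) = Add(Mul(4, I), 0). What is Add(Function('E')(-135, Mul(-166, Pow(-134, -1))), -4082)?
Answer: -4622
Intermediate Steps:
Function('E')(I, J) = Mul(4, I)
Add(Function('E')(-135, Mul(-166, Pow(-134, -1))), -4082) = Add(Mul(4, -135), -4082) = Add(-540, -4082) = -4622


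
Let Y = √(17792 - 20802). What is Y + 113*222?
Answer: 25086 + I*√3010 ≈ 25086.0 + 54.863*I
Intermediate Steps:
Y = I*√3010 (Y = √(-3010) = I*√3010 ≈ 54.863*I)
Y + 113*222 = I*√3010 + 113*222 = I*√3010 + 25086 = 25086 + I*√3010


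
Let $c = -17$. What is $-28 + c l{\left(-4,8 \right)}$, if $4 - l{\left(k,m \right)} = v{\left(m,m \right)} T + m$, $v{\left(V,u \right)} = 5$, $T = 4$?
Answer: $380$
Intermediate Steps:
$l{\left(k,m \right)} = -16 - m$ ($l{\left(k,m \right)} = 4 - \left(5 \cdot 4 + m\right) = 4 - \left(20 + m\right) = -16 - m$)
$-28 + c l{\left(-4,8 \right)} = -28 - 17 \left(-16 - 8\right) = -28 - -408 = -28 + 408 = 380$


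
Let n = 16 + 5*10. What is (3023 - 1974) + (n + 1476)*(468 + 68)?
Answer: 827561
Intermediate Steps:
n = 66 (n = 16 + 50 = 66)
(3023 - 1974) + (n + 1476)*(468 + 68) = (3023 - 1974) + (66 + 1476)*(468 + 68) = 1049 + 1542*536 = 1049 + 826512 = 827561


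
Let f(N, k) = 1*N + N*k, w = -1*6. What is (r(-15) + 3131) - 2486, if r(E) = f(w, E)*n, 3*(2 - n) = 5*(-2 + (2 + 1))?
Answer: 673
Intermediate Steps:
w = -6
f(N, k) = N + N*k
n = 1/3 (n = 2 - 5*(-2 + (2 + 1))/3 = 2 - 5*(-2 + 3)/3 = 2 - 5/3 = 1/3 ≈ 0.33333)
r(E) = -2 - 2*E (r(E) = -6*(1 + E)*(1/3) = (-6 - 6*E)*(1/3) = -2 - 2*E)
(r(-15) + 3131) - 2486 = ((-2 - 2*(-15)) + 3131) - 2486 = ((-2 + 30) + 3131) - 2486 = (28 + 3131) - 2486 = 3159 - 2486 = 673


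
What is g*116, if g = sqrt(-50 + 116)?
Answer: 116*sqrt(66) ≈ 942.39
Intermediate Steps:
g = sqrt(66) ≈ 8.1240
g*116 = sqrt(66)*116 = 116*sqrt(66)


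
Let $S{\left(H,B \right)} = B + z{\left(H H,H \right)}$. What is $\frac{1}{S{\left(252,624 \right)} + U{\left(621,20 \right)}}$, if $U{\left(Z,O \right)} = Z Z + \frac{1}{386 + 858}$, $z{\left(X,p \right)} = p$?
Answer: $\frac{1244}{480827149} \approx 2.5872 \cdot 10^{-6}$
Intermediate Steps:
$U{\left(Z,O \right)} = \frac{1}{1244} + Z^{2}$ ($U{\left(Z,O \right)} = Z^{2} + \frac{1}{1244} = \frac{1}{1244} + Z^{2}$)
$S{\left(H,B \right)} = B + H$
$\frac{1}{S{\left(252,624 \right)} + U{\left(621,20 \right)}} = \frac{1}{\left(624 + 252\right) + \left(\frac{1}{1244} + 621^{2}\right)} = \frac{1}{876 + \left(\frac{1}{1244} + 385641\right)} = \frac{1}{876 + \frac{479737405}{1244}} = \frac{1}{\frac{480827149}{1244}} = \frac{1244}{480827149}$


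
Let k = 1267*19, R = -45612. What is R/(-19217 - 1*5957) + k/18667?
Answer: 728726453/234961529 ≈ 3.1015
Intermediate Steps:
k = 24073
R/(-19217 - 1*5957) + k/18667 = -45612/(-19217 - 1*5957) + 24073/18667 = -45612/(-19217 - 5957) + 24073*(1/18667) = -45612/(-25174) + 24073/18667 = -45612*(-1/25174) + 24073/18667 = 22806/12587 + 24073/18667 = 728726453/234961529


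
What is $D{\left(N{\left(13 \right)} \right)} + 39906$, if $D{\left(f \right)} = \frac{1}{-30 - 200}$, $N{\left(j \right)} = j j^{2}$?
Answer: $\frac{9178379}{230} \approx 39906.0$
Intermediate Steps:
$N{\left(j \right)} = j^{3}$
$D{\left(f \right)} = - \frac{1}{230}$ ($D{\left(f \right)} = \frac{1}{-230} = - \frac{1}{230}$)
$D{\left(N{\left(13 \right)} \right)} + 39906 = - \frac{1}{230} + 39906 = \frac{9178379}{230}$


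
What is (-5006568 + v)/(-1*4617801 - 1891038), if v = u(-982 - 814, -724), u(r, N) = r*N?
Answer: 3706264/6508839 ≈ 0.56942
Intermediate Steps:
u(r, N) = N*r
v = 1300304 (v = -724*(-982 - 814) = -724*(-1796) = 1300304)
(-5006568 + v)/(-1*4617801 - 1891038) = (-5006568 + 1300304)/(-1*4617801 - 1891038) = -3706264/(-4617801 - 1891038) = -3706264/(-6508839) = -3706264*(-1/6508839) = 3706264/6508839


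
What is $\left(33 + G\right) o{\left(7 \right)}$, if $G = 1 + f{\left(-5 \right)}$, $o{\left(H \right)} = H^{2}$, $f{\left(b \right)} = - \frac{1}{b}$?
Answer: $\frac{8379}{5} \approx 1675.8$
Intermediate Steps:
$G = \frac{6}{5}$ ($G = 1 - \frac{1}{-5} = 1 - - \frac{1}{5} = 1 + \frac{1}{5} = \frac{6}{5} \approx 1.2$)
$\left(33 + G\right) o{\left(7 \right)} = \left(33 + \frac{6}{5}\right) 7^{2} = \frac{171}{5} \cdot 49 = \frac{8379}{5}$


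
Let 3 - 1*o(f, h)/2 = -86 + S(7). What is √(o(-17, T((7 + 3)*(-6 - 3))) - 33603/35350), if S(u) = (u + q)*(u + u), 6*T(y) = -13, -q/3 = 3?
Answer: √11648951958/7070 ≈ 15.266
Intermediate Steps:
q = -9 (q = -3*3 = -9)
T(y) = -13/6 (T(y) = (⅙)*(-13) = -13/6)
S(u) = 2*u*(-9 + u) (S(u) = (u - 9)*(u + u) = (-9 + u)*(2*u) = 2*u*(-9 + u))
o(f, h) = 234 (o(f, h) = 6 - 2*(-86 + 2*7*(-9 + 7)) = 6 - 2*(-86 + 2*7*(-2)) = 6 - 2*(-86 - 28) = 6 - 2*(-114) = 6 + 228 = 234)
√(o(-17, T((7 + 3)*(-6 - 3))) - 33603/35350) = √(234 - 33603/35350) = √(8238297/35350) = √11648951958/7070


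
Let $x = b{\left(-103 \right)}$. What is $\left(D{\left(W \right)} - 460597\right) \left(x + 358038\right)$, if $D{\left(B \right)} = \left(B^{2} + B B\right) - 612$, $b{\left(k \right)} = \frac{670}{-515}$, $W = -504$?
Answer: $\frac{1726728292940}{103} \approx 1.6764 \cdot 10^{10}$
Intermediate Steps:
$b{\left(k \right)} = - \frac{134}{103}$ ($b{\left(k \right)} = 670 \left(- \frac{1}{515}\right) = - \frac{134}{103}$)
$x = - \frac{134}{103} \approx -1.301$
$D{\left(B \right)} = -612 + 2 B^{2}$ ($D{\left(B \right)} = \left(B^{2} + B^{2}\right) - 612 = 2 B^{2} - 612 = -612 + 2 B^{2}$)
$\left(D{\left(W \right)} - 460597\right) \left(x + 358038\right) = \left(\left(-612 + 2 \left(-504\right)^{2}\right) - 460597\right) \left(- \frac{134}{103} + 358038\right) = \left(\left(-612 + 2 \cdot 254016\right) - 460597\right) \frac{36877780}{103} = \left(\left(-612 + 508032\right) - 460597\right) \frac{36877780}{103} = \left(507420 - 460597\right) \frac{36877780}{103} = 46823 \cdot \frac{36877780}{103} = \frac{1726728292940}{103}$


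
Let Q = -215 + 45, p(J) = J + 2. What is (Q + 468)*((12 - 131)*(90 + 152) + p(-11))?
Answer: -8584486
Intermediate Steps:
p(J) = 2 + J
Q = -170
(Q + 468)*((12 - 131)*(90 + 152) + p(-11)) = (-170 + 468)*((12 - 131)*(90 + 152) + (2 - 11)) = 298*(-119*242 - 9) = 298*(-28798 - 9) = 298*(-28807) = -8584486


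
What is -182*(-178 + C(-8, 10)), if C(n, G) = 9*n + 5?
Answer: 44590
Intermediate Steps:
C(n, G) = 5 + 9*n
-182*(-178 + C(-8, 10)) = -182*(-178 + (5 + 9*(-8))) = -182*(-178 + (5 - 72)) = -182*(-178 - 67) = -182*(-245) = 44590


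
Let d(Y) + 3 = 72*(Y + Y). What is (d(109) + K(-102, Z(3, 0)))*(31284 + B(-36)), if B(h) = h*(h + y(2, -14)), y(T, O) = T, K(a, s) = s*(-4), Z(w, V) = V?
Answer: 510148044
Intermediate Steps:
K(a, s) = -4*s
d(Y) = -3 + 144*Y (d(Y) = -3 + 72*(Y + Y) = -3 + 72*(2*Y) = -3 + 144*Y)
B(h) = h*(2 + h) (B(h) = h*(h + 2) = h*(2 + h))
(d(109) + K(-102, Z(3, 0)))*(31284 + B(-36)) = ((-3 + 144*109) - 4*0)*(31284 - 36*(2 - 36)) = ((-3 + 15696) + 0)*(31284 - 36*(-34)) = (15693 + 0)*(31284 + 1224) = 15693*32508 = 510148044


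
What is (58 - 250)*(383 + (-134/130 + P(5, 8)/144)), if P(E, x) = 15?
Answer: -4768276/65 ≈ -73358.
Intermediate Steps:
(58 - 250)*(383 + (-134/130 + P(5, 8)/144)) = (58 - 250)*(383 + (-134/130 + 15/144)) = -192*(383 + (-134*1/130 + 15*(1/144))) = -192*(383 + (-67/65 + 5/48)) = -192*(383 - 2891/3120) = -192*1192069/3120 = -4768276/65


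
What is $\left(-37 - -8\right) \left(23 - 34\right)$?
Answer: $319$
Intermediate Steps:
$\left(-37 - -8\right) \left(23 - 34\right) = \left(-37 + 8\right) \left(-11\right) = \left(-29\right) \left(-11\right) = 319$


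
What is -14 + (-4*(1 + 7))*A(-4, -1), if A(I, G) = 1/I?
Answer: -6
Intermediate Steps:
-14 + (-4*(1 + 7))*A(-4, -1) = -14 - 4*(1 + 7)/(-4) = -14 - 4*8*(-1/4) = -14 - 32*(-1/4) = -14 + 8 = -6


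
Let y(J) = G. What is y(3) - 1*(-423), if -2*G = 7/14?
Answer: 1691/4 ≈ 422.75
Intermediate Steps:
G = -¼ (G = -7/(2*14) = -½*½ = -¼ ≈ -0.25000)
y(J) = -¼
y(3) - 1*(-423) = -¼ - 1*(-423) = -¼ + 423 = 1691/4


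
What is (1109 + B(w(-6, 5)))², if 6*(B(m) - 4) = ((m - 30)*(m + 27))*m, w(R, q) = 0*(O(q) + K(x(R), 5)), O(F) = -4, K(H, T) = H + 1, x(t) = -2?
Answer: 1238769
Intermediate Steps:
K(H, T) = 1 + H
w(R, q) = 0 (w(R, q) = 0*(-4 + (1 - 2)) = 0*(-4 - 1) = 0*(-5) = 0)
B(m) = 4 + m*(-30 + m)*(27 + m)/6 (B(m) = 4 + (((m - 30)*(m + 27))*m)/6 = 4 + (((-30 + m)*(27 + m))*m)/6 = 4 + (m*(-30 + m)*(27 + m))/6 = 4 + m*(-30 + m)*(27 + m)/6)
(1109 + B(w(-6, 5)))² = (1109 + (4 - 135*0 - ½*0² + (⅙)*0³))² = (1109 + (4 + 0 - ½*0 + (⅙)*0))² = (1109 + (4 + 0 + 0 + 0))² = (1109 + 4)² = 1113² = 1238769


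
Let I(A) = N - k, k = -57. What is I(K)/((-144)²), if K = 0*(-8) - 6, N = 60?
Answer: 13/2304 ≈ 0.0056424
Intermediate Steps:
K = -6 (K = 0 - 6 = -6)
I(A) = 117 (I(A) = 60 - 1*(-57) = 60 + 57 = 117)
I(K)/((-144)²) = 117/((-144)²) = 117/20736 = 117*(1/20736) = 13/2304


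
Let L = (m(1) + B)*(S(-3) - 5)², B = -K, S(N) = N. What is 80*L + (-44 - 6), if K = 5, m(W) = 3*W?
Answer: -10290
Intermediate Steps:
B = -5 (B = -1*5 = -5)
L = -128 (L = (3*1 - 5)*(-3 - 5)² = (3 - 5)*(-8)² = -2*64 = -128)
80*L + (-44 - 6) = 80*(-128) + (-44 - 6) = -10240 - 50 = -10290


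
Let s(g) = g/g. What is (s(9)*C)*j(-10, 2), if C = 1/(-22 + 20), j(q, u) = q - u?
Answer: 6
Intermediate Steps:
C = -½ (C = 1/(-2) = -½ ≈ -0.50000)
s(g) = 1
(s(9)*C)*j(-10, 2) = (1*(-½))*(-10 - 1*2) = -(-10 - 2)/2 = -½*(-12) = 6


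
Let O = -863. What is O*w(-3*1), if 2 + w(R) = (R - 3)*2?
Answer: 12082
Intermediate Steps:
w(R) = -8 + 2*R (w(R) = -2 + (R - 3)*2 = -2 + (-3 + R)*2 = -2 + (-6 + 2*R) = -8 + 2*R)
O*w(-3*1) = -863*(-8 + 2*(-3*1)) = -863*(-8 + 2*(-3)) = -863*(-8 - 6) = -863*(-14) = 12082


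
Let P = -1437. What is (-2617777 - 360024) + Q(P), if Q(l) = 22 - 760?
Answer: -2978539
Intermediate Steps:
Q(l) = -738
(-2617777 - 360024) + Q(P) = (-2617777 - 360024) - 738 = -2977801 - 738 = -2978539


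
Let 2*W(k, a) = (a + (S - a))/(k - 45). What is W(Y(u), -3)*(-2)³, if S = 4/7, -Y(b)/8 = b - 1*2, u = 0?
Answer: 16/203 ≈ 0.078818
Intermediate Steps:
Y(b) = 16 - 8*b (Y(b) = -8*(b - 1*2) = -8*(b - 2) = -8*(-2 + b) = 16 - 8*b)
S = 4/7 (S = 4*(⅐) = 4/7 ≈ 0.57143)
W(k, a) = 2/(7*(-45 + k)) (W(k, a) = ((a + (4/7 - a))/(k - 45))/2 = (4/(7*(-45 + k)))/2 = 2/(7*(-45 + k)))
W(Y(u), -3)*(-2)³ = (2/(7*(-45 + (16 - 8*0))))*(-2)³ = (2/(7*(-45 + (16 + 0))))*(-8) = (2/(7*(-45 + 16)))*(-8) = ((2/7)/(-29))*(-8) = ((2/7)*(-1/29))*(-8) = -2/203*(-8) = 16/203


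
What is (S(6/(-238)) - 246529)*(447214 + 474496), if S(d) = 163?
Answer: -227078005860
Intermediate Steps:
(S(6/(-238)) - 246529)*(447214 + 474496) = (163 - 246529)*(447214 + 474496) = -246366*921710 = -227078005860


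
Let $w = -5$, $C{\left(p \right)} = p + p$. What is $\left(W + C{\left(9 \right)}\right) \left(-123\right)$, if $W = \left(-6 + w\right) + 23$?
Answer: $-3690$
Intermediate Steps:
$C{\left(p \right)} = 2 p$
$W = 12$ ($W = \left(-6 - 5\right) + 23 = -11 + 23 = 12$)
$\left(W + C{\left(9 \right)}\right) \left(-123\right) = \left(12 + 2 \cdot 9\right) \left(-123\right) = \left(12 + 18\right) \left(-123\right) = 30 \left(-123\right) = -3690$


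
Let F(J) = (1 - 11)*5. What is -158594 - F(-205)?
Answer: -158544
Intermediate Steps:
F(J) = -50 (F(J) = -10*5 = -50)
-158594 - F(-205) = -158594 - 1*(-50) = -158594 + 50 = -158544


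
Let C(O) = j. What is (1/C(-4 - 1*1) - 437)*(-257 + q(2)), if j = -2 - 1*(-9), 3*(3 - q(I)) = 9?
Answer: 785906/7 ≈ 1.1227e+5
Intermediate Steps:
q(I) = 0 (q(I) = 3 - ⅓*9 = 3 - 3 = 0)
j = 7 (j = -2 + 9 = 7)
C(O) = 7
(1/C(-4 - 1*1) - 437)*(-257 + q(2)) = (1/7 - 437)*(-257 + 0) = (⅐ - 437)*(-257) = -3058/7*(-257) = 785906/7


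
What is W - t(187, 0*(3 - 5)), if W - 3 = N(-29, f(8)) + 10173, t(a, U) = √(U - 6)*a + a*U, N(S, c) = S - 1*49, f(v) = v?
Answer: 10098 - 187*I*√6 ≈ 10098.0 - 458.05*I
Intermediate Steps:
N(S, c) = -49 + S (N(S, c) = S - 49 = -49 + S)
t(a, U) = U*a + a*√(-6 + U) (t(a, U) = √(-6 + U)*a + U*a = a*√(-6 + U) + U*a = U*a + a*√(-6 + U))
W = 10098 (W = 3 + ((-49 - 29) + 10173) = 3 + (-78 + 10173) = 3 + 10095 = 10098)
W - t(187, 0*(3 - 5)) = 10098 - 187*(0*(3 - 5) + √(-6 + 0*(3 - 5))) = 10098 - 187*(0*(-2) + √(-6 + 0*(-2))) = 10098 - 187*(0 + √(-6 + 0)) = 10098 - 187*(0 + √(-6)) = 10098 - 187*(0 + I*√6) = 10098 - 187*I*√6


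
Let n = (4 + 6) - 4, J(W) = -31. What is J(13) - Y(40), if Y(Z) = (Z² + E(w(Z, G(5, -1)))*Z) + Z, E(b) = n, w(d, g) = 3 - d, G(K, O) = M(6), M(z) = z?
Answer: -1911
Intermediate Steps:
n = 6 (n = 10 - 4 = 6)
G(K, O) = 6
E(b) = 6
Y(Z) = Z² + 7*Z (Y(Z) = (Z² + 6*Z) + Z = Z² + 7*Z)
J(13) - Y(40) = -31 - 40*(7 + 40) = -31 - 40*47 = -31 - 1*1880 = -31 - 1880 = -1911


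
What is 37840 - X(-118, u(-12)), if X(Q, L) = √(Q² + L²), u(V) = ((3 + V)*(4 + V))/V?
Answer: 37840 - 2*√3490 ≈ 37722.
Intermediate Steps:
u(V) = (3 + V)*(4 + V)/V
X(Q, L) = √(L² + Q²)
37840 - X(-118, u(-12)) = 37840 - √((7 - 12 + 12/(-12))² + (-118)²) = 37840 - √((7 - 12 + 12*(-1/12))² + 13924) = 37840 - √((7 - 12 - 1)² + 13924) = 37840 - √((-6)² + 13924) = 37840 - √(36 + 13924) = 37840 - √13960 = 37840 - 2*√3490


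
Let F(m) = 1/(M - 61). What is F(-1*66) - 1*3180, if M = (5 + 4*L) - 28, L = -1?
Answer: -279841/88 ≈ -3180.0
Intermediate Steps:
M = -27 (M = (5 + 4*(-1)) - 28 = (5 - 4) - 28 = 1 - 28 = -27)
F(m) = -1/88 (F(m) = 1/(-27 - 61) = 1/(-88) = -1/88)
F(-1*66) - 1*3180 = -1/88 - 1*3180 = -1/88 - 3180 = -279841/88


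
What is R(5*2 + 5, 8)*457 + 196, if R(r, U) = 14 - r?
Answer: -261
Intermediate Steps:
R(5*2 + 5, 8)*457 + 196 = (14 - (5*2 + 5))*457 + 196 = (14 - (10 + 5))*457 + 196 = (14 - 1*15)*457 + 196 = (14 - 15)*457 + 196 = -1*457 + 196 = -457 + 196 = -261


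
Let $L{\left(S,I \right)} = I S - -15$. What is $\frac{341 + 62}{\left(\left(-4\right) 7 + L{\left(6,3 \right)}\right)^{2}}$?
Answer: $\frac{403}{25} \approx 16.12$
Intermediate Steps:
$L{\left(S,I \right)} = 15 + I S$ ($L{\left(S,I \right)} = I S + 15 = 15 + I S$)
$\frac{341 + 62}{\left(\left(-4\right) 7 + L{\left(6,3 \right)}\right)^{2}} = \frac{341 + 62}{\left(\left(-4\right) 7 + \left(15 + 3 \cdot 6\right)\right)^{2}} = \frac{403}{\left(-28 + \left(15 + 18\right)\right)^{2}} = \frac{403}{\left(-28 + 33\right)^{2}} = \frac{403}{5^{2}} = \frac{403}{25}$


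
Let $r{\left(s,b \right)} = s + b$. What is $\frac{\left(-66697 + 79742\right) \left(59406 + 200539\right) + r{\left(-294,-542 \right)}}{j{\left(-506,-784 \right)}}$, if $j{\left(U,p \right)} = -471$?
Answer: $- \frac{3390981689}{471} \approx -7.1995 \cdot 10^{6}$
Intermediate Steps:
$r{\left(s,b \right)} = b + s$
$\frac{\left(-66697 + 79742\right) \left(59406 + 200539\right) + r{\left(-294,-542 \right)}}{j{\left(-506,-784 \right)}} = \frac{\left(-66697 + 79742\right) \left(59406 + 200539\right) - 836}{-471} = \left(13045 \cdot 259945 - 836\right) \left(- \frac{1}{471}\right) = \left(3390982525 - 836\right) \left(- \frac{1}{471}\right) = 3390981689 \left(- \frac{1}{471}\right) = - \frac{3390981689}{471}$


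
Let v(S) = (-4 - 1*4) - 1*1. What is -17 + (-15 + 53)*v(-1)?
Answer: -359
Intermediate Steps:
v(S) = -9 (v(S) = (-4 - 4) - 1 = -8 - 1 = -9)
-17 + (-15 + 53)*v(-1) = -17 + (-15 + 53)*(-9) = -17 + 38*(-9) = -17 - 342 = -359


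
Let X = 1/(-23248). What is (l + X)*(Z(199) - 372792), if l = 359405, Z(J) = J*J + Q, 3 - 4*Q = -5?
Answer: -2783943176752971/23248 ≈ -1.1975e+11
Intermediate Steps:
Q = 2 (Q = ¾ - ¼*(-5) = ¾ + 5/4 = 2)
Z(J) = 2 + J² (Z(J) = J*J + 2 = J² + 2 = 2 + J²)
X = -1/23248 ≈ -4.3014e-5
(l + X)*(Z(199) - 372792) = (359405 - 1/23248)*((2 + 199²) - 372792) = 8355447439*((2 + 39601) - 372792)/23248 = 8355447439*(39603 - 372792)/23248 = (8355447439/23248)*(-333189) = -2783943176752971/23248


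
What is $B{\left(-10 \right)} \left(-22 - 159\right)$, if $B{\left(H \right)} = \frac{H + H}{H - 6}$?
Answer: $- \frac{905}{4} \approx -226.25$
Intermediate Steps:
$B{\left(H \right)} = \frac{2 H}{-6 + H}$
$B{\left(-10 \right)} \left(-22 - 159\right) = 2 \left(-10\right) \frac{1}{-6 - 10} \left(-22 - 159\right) = 2 \left(-10\right) \frac{1}{-16} \left(-181\right) = 2 \left(-10\right) \left(- \frac{1}{16}\right) \left(-181\right) = \frac{5}{4} \left(-181\right) = - \frac{905}{4}$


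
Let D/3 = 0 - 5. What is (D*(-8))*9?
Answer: 1080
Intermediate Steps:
D = -15 (D = 3*(0 - 5) = 3*(-5) = -15)
(D*(-8))*9 = -15*(-8)*9 = 120*9 = 1080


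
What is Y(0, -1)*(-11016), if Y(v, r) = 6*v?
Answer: 0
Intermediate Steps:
Y(0, -1)*(-11016) = (6*0)*(-11016) = 0*(-11016) = 0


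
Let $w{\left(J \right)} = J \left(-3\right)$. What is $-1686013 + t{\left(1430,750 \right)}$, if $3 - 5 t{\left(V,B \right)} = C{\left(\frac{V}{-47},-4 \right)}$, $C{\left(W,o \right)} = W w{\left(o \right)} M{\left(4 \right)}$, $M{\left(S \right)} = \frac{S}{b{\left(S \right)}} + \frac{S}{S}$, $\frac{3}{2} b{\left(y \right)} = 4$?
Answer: $- \frac{396170014}{235} \approx -1.6858 \cdot 10^{6}$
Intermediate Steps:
$b{\left(y \right)} = \frac{8}{3}$ ($b{\left(y \right)} = \frac{2}{3} \cdot 4 = \frac{8}{3}$)
$w{\left(J \right)} = - 3 J$
$M{\left(S \right)} = 1 + \frac{3 S}{8}$ ($M{\left(S \right)} = \frac{S}{\frac{8}{3}} + \frac{S}{S} = S \frac{3}{8} + 1 = \frac{3 S}{8} + 1 = 1 + \frac{3 S}{8}$)
$C{\left(W,o \right)} = - \frac{15 W o}{2}$ ($C{\left(W,o \right)} = W \left(- 3 o\right) \left(1 + \frac{3}{8} \cdot 4\right) = - 3 W o \left(1 + \frac{3}{2}\right) = - 3 W o \frac{5}{2} = - \frac{15 W o}{2}$)
$t{\left(V,B \right)} = \frac{3}{5} + \frac{6 V}{47}$ ($t{\left(V,B \right)} = \frac{3}{5} - \frac{\left(- \frac{15}{2}\right) \frac{V}{-47} \left(-4\right)}{5} = \frac{3}{5} - \frac{\left(- \frac{15}{2}\right) V \left(- \frac{1}{47}\right) \left(-4\right)}{5} = \frac{3}{5} - \frac{\left(- \frac{15}{2}\right) \left(- \frac{V}{47}\right) \left(-4\right)}{5} = \frac{3}{5} - \frac{\left(- \frac{30}{47}\right) V}{5} = \frac{3}{5} + \frac{6 V}{47}$)
$-1686013 + t{\left(1430,750 \right)} = -1686013 + \left(\frac{3}{5} + \frac{6}{47} \cdot 1430\right) = -1686013 + \left(\frac{3}{5} + \frac{8580}{47}\right) = -1686013 + \frac{43041}{235} = - \frac{396170014}{235}$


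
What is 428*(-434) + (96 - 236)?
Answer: -185892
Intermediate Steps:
428*(-434) + (96 - 236) = -185752 - 140 = -185892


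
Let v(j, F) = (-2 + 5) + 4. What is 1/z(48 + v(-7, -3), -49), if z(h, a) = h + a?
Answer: ⅙ ≈ 0.16667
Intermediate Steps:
v(j, F) = 7 (v(j, F) = 3 + 4 = 7)
z(h, a) = a + h
1/z(48 + v(-7, -3), -49) = 1/(-49 + (48 + 7)) = 1/(-49 + 55) = 1/6 = ⅙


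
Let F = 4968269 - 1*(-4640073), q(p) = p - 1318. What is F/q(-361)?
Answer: -417754/73 ≈ -5722.7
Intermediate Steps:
q(p) = -1318 + p
F = 9608342 (F = 4968269 + 4640073 = 9608342)
F/q(-361) = 9608342/(-1318 - 361) = 9608342/(-1679) = 9608342*(-1/1679) = -417754/73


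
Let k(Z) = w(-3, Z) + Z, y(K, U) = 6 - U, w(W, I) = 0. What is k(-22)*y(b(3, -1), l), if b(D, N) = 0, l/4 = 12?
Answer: 924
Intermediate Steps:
l = 48 (l = 4*12 = 48)
k(Z) = Z (k(Z) = 0 + Z = Z)
k(-22)*y(b(3, -1), l) = -22*(6 - 1*48) = -22*(6 - 48) = -22*(-42) = 924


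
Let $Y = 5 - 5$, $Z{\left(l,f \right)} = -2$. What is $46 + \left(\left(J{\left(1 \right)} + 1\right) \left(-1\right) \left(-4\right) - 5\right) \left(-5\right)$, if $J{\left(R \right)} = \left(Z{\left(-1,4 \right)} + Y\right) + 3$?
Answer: $31$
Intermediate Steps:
$Y = 0$
$J{\left(R \right)} = 1$ ($J{\left(R \right)} = \left(-2 + 0\right) + 3 = -2 + 3 = 1$)
$46 + \left(\left(J{\left(1 \right)} + 1\right) \left(-1\right) \left(-4\right) - 5\right) \left(-5\right) = 46 + \left(\left(1 + 1\right) \left(-1\right) \left(-4\right) - 5\right) \left(-5\right) = 46 + \left(2 \left(-1\right) \left(-4\right) - 5\right) \left(-5\right) = 46 + \left(\left(-2\right) \left(-4\right) - 5\right) \left(-5\right) = 46 + \left(8 - 5\right) \left(-5\right) = 46 + 3 \left(-5\right) = 46 - 15 = 31$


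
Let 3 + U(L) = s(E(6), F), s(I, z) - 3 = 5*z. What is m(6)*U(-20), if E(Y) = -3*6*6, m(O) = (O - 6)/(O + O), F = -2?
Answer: 0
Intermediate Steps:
m(O) = (-6 + O)/(2*O) (m(O) = (-6 + O)/((2*O)) = (-6 + O)*(1/(2*O)) = (-6 + O)/(2*O))
E(Y) = -108 (E(Y) = -18*6 = -108)
s(I, z) = 3 + 5*z
U(L) = -10 (U(L) = -3 + (3 + 5*(-2)) = -3 + (3 - 10) = -3 - 7 = -10)
m(6)*U(-20) = ((1/2)*(-6 + 6)/6)*(-10) = ((1/2)*(1/6)*0)*(-10) = 0*(-10) = 0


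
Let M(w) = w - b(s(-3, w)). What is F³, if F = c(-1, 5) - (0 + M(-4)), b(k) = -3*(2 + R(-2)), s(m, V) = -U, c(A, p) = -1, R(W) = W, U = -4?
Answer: 27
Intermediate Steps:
s(m, V) = 4 (s(m, V) = -1*(-4) = 4)
b(k) = 0 (b(k) = -3*(2 - 2) = -3*0 = 0)
M(w) = w (M(w) = w - 1*0 = w + 0 = w)
F = 3 (F = -1 - (0 - 4) = -1 - 1*(-4) = -1 + 4 = 3)
F³ = 3³ = 27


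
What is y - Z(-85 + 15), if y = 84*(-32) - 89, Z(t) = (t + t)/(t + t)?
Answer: -2778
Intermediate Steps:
Z(t) = 1 (Z(t) = (2*t)/((2*t)) = (2*t)*(1/(2*t)) = 1)
y = -2777 (y = -2688 - 89 = -2777)
y - Z(-85 + 15) = -2777 - 1*1 = -2777 - 1 = -2778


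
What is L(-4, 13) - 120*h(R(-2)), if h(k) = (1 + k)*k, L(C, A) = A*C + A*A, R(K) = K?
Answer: -123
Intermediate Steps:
L(C, A) = A² + A*C (L(C, A) = A*C + A² = A² + A*C)
h(k) = k*(1 + k)
L(-4, 13) - 120*h(R(-2)) = 13*(13 - 4) - (-240)*(1 - 2) = 13*9 - (-240)*(-1) = 117 - 120*2 = 117 - 240 = -123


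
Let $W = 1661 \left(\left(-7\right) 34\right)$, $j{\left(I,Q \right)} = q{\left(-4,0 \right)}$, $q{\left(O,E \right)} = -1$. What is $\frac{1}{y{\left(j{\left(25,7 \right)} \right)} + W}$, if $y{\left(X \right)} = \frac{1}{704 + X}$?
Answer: $- \frac{703}{277908553} \approx -2.5296 \cdot 10^{-6}$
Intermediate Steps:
$j{\left(I,Q \right)} = -1$
$W = -395318$ ($W = 1661 \left(-238\right) = -395318$)
$\frac{1}{y{\left(j{\left(25,7 \right)} \right)} + W} = \frac{1}{\frac{1}{704 - 1} - 395318} = \frac{1}{\frac{1}{703} - 395318} = \frac{1}{- \frac{277908553}{703}} = - \frac{703}{277908553}$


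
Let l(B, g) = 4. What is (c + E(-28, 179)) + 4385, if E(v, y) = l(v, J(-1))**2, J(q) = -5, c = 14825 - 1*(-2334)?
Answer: 21560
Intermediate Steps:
c = 17159 (c = 14825 + 2334 = 17159)
E(v, y) = 16 (E(v, y) = 4**2 = 16)
(c + E(-28, 179)) + 4385 = (17159 + 16) + 4385 = 17175 + 4385 = 21560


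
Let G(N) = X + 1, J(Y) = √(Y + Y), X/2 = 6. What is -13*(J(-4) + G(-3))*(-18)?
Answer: 3042 + 468*I*√2 ≈ 3042.0 + 661.85*I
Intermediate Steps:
X = 12 (X = 2*6 = 12)
J(Y) = √2*√Y (J(Y) = √(2*Y) = √2*√Y)
G(N) = 13 (G(N) = 12 + 1 = 13)
-13*(J(-4) + G(-3))*(-18) = -13*(√2*√(-4) + 13)*(-18) = -13*(√2*(2*I) + 13)*(-18) = -13*(2*I*√2 + 13)*(-18) = -13*(13 + 2*I*√2)*(-18) = -13*(-234 - 36*I*√2) = 3042 + 468*I*√2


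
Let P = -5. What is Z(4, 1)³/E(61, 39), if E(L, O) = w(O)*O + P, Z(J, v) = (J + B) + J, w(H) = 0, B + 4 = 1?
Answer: -25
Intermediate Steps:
B = -3 (B = -4 + 1 = -3)
Z(J, v) = -3 + 2*J (Z(J, v) = (J - 3) + J = (-3 + J) + J = -3 + 2*J)
E(L, O) = -5 (E(L, O) = 0*O - 5 = 0 - 5 = -5)
Z(4, 1)³/E(61, 39) = (-3 + 2*4)³/(-5) = (-3 + 8)³*(-⅕) = 5³*(-⅕) = 125*(-⅕) = -25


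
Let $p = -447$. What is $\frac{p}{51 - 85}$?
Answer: $\frac{447}{34} \approx 13.147$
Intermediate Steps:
$\frac{p}{51 - 85} = - \frac{447}{51 - 85} = - \frac{447}{-34} = \left(-447\right) \left(- \frac{1}{34}\right) = \frac{447}{34}$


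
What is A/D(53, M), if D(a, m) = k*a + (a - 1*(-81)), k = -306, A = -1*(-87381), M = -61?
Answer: -87381/16084 ≈ -5.4328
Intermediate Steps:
A = 87381
D(a, m) = 81 - 305*a (D(a, m) = -306*a + (a - 1*(-81)) = -306*a + (a + 81) = -306*a + (81 + a) = 81 - 305*a)
A/D(53, M) = 87381/(81 - 305*53) = 87381/(81 - 16165) = 87381/(-16084) = 87381*(-1/16084) = -87381/16084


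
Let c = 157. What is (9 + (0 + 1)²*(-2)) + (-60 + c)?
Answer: 104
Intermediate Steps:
(9 + (0 + 1)²*(-2)) + (-60 + c) = (9 + (0 + 1)²*(-2)) + (-60 + 157) = (9 + 1²*(-2)) + 97 = (9 + 1*(-2)) + 97 = (9 - 2) + 97 = 7 + 97 = 104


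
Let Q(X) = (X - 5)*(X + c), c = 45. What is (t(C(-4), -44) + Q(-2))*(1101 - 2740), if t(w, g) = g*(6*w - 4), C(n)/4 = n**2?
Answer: 27897419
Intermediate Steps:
C(n) = 4*n**2
Q(X) = (-5 + X)*(45 + X) (Q(X) = (X - 5)*(X + 45) = (-5 + X)*(45 + X))
t(w, g) = g*(-4 + 6*w)
(t(C(-4), -44) + Q(-2))*(1101 - 2740) = (2*(-44)*(-2 + 3*(4*(-4)**2)) + (-225 + (-2)**2 + 40*(-2)))*(1101 - 2740) = (2*(-44)*(-2 + 3*(4*16)) + (-225 + 4 - 80))*(-1639) = (2*(-44)*(-2 + 3*64) - 301)*(-1639) = (2*(-44)*(-2 + 192) - 301)*(-1639) = (2*(-44)*190 - 301)*(-1639) = (-16720 - 301)*(-1639) = -17021*(-1639) = 27897419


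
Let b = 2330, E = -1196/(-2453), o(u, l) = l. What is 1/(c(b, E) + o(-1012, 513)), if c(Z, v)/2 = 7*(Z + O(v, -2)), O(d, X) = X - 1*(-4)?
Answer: 1/33161 ≈ 3.0156e-5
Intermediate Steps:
E = 1196/2453 (E = -1196*(-1/2453) = 1196/2453 ≈ 0.48757)
O(d, X) = 4 + X (O(d, X) = X + 4 = 4 + X)
c(Z, v) = 28 + 14*Z (c(Z, v) = 2*(7*(Z + (4 - 2))) = 2*(7*(Z + 2)) = 2*(7*(2 + Z)) = 2*(14 + 7*Z) = 28 + 14*Z)
1/(c(b, E) + o(-1012, 513)) = 1/((28 + 14*2330) + 513) = 1/((28 + 32620) + 513) = 1/(32648 + 513) = 1/33161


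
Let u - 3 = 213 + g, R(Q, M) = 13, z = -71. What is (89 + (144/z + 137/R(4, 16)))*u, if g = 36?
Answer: 22680504/923 ≈ 24573.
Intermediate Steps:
u = 252 (u = 3 + (213 + 36) = 3 + 249 = 252)
(89 + (144/z + 137/R(4, 16)))*u = (89 + (144/(-71) + 137/13))*252 = (89 + (144*(-1/71) + 137*(1/13)))*252 = (89 + (-144/71 + 137/13))*252 = (89 + 7855/923)*252 = (90002/923)*252 = 22680504/923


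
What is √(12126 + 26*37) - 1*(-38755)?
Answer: 38755 + 4*√818 ≈ 38869.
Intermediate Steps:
√(12126 + 26*37) - 1*(-38755) = √(12126 + 962) + 38755 = √13088 + 38755 = 4*√818 + 38755 = 38755 + 4*√818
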